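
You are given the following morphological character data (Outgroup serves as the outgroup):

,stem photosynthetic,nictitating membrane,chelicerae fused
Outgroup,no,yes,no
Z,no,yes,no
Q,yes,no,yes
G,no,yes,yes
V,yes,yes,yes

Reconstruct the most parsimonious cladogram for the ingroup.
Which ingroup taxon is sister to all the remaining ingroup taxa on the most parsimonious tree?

Z

Character polarity is set by the outgroup: the derived state is whichever differs from the outgroup's state, so for nictitating membrane the derived state is 'no', and for the remaining characters it is 'yes'.
stem photosynthetic (derived state 'yes') is shared by Q and V — a synapomorphy uniting that clade.
nictitating membrane (derived state 'no') is unique to Q (autapomorphy; uninformative for grouping).
chelicerae fused: derived state 'yes' in G, Q, and V only — synapomorphy for {G, Q, V}.
Most parsimonious ingroup topology: (Z,((Q,V),G)).
Z is sister to the clade containing all other ingroup taxa, so it is the earliest-diverging (most basal) ingroup lineage.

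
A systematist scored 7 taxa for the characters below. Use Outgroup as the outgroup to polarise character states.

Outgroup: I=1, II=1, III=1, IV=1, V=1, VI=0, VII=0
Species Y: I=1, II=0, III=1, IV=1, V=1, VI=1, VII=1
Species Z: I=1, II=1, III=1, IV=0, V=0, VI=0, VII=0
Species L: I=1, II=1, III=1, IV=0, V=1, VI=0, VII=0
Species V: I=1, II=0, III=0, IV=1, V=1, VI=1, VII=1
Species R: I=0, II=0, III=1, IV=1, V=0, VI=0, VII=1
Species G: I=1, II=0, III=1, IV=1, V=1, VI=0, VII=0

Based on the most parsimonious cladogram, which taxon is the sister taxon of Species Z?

Character polarity is set by the outgroup: the derived state is whichever differs from the outgroup's state, so for I, II, III, IV, V the derived state is '0', and for the remaining characters it is '1'.
I (derived state '0') is unique to Species R (autapomorphy; uninformative for grouping).
Only Species G, Species R, Species V, and Species Y show the derived state '0' for II, supporting them as a clade.
III: derived state '0' in Species V only — an autapomorphy, so it tells us nothing about relationships among taxa.
IV: derived state '0' in Species L and Species Z only — synapomorphy for {Species L, Species Z}.
V groups Species R and Species Z, which is incompatible with the clades supported by the remaining characters; treating it as convergent (homoplasy) costs fewer steps than any alternative tree.
Only Species V and Species Y show the derived state '1' for VI, supporting them as a clade.
VII (derived state '1') is shared by Species R, Species V, and Species Y — a synapomorphy uniting that clade.
Most parsimonious ingroup topology: ((((Species Y,Species V),Species R),Species G),(Species Z,Species L)).
Species Z and Species L form a cherry on this tree, so they are sister taxa.

Species L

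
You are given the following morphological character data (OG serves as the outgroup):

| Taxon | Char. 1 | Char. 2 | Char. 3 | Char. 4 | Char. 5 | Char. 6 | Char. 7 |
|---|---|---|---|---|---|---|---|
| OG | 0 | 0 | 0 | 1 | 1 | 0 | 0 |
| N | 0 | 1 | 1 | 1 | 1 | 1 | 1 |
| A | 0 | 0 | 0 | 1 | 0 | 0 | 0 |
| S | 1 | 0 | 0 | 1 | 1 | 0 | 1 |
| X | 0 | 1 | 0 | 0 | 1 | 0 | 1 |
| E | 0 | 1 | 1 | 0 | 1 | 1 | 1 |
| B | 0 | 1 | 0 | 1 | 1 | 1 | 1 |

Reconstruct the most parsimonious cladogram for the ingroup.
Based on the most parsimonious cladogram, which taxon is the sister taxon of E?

Character polarity is set by the outgroup: the derived state is whichever differs from the outgroup's state, so for Char. 4, Char. 5 the derived state is '0', and for the remaining characters it is '1'.
Char. 1: derived state '1' in S only — an autapomorphy, so it tells us nothing about relationships among taxa.
Char. 2 (derived state '1') is shared by B, E, N, and X — a synapomorphy uniting that clade.
Char. 3 (derived state '1') is shared by E and N — a synapomorphy uniting that clade.
Char. 4 (state '0') occurs in E and X but conflicts with the nesting implied by the other characters — most parsimoniously interpreted as homoplasy.
Char. 5: derived state '0' in A only — an autapomorphy, so it tells us nothing about relationships among taxa.
Only B, E, and N show the derived state '1' for Char. 6, supporting them as a clade.
Only B, E, N, S, and X show the derived state '1' for Char. 7, supporting them as a clade.
Most parsimonious ingroup topology: (((((N,E),B),X),S),A).
E and N form a cherry on this tree, so they are sister taxa.

N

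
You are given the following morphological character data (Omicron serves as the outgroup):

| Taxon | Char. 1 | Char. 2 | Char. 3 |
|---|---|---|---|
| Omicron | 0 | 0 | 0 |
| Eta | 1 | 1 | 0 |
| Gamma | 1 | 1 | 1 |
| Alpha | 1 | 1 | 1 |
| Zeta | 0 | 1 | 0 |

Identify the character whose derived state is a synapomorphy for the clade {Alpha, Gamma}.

Char. 3

The outgroup has state '0' for every character, so '1' is the derived state throughout.
Char. 1 (derived state '1') is shared by Alpha, Eta, and Gamma — a synapomorphy uniting that clade.
Char. 2 (derived state '1') is shared by all ingroup taxa — unites the whole ingroup.
Char. 3 (derived state '1') is shared by Alpha and Gamma — a synapomorphy uniting that clade.
Most parsimonious ingroup topology: ((Eta,(Alpha,Gamma)),Zeta).
The clade {Alpha, Gamma} is supported by Char. 3: its derived state '1' occurs in exactly those taxa and in no other taxon (including the outgroup).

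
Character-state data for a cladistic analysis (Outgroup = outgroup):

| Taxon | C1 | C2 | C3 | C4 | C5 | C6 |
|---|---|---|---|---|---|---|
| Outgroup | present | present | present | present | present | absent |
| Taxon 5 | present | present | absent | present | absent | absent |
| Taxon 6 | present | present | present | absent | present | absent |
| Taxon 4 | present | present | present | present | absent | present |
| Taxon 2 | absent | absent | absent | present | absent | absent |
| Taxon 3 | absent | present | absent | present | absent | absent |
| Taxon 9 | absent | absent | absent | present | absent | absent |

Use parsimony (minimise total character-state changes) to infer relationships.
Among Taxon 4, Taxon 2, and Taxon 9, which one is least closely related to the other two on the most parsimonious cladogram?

Taxon 4

Character polarity is set by the outgroup: the derived state is whichever differs from the outgroup's state, so for C1, C2, C3, C4, C5 the derived state is 'absent', and for the remaining characters it is 'present'.
C1 (derived state 'absent') is shared by Taxon 2, Taxon 3, and Taxon 9 — a synapomorphy uniting that clade.
C2: derived state 'absent' in Taxon 2 and Taxon 9 only — synapomorphy for {Taxon 2, Taxon 9}.
C3 (derived state 'absent') is shared by Taxon 2, Taxon 3, Taxon 5, and Taxon 9 — a synapomorphy uniting that clade.
C4 (derived state 'absent') is unique to Taxon 6 (autapomorphy; uninformative for grouping).
C5 (derived state 'absent') is shared by Taxon 2, Taxon 3, Taxon 4, Taxon 5, and Taxon 9 — a synapomorphy uniting that clade.
C6: derived state 'present' in Taxon 4 only — an autapomorphy, so it tells us nothing about relationships among taxa.
Most parsimonious ingroup topology: (((Taxon 5,((Taxon 2,Taxon 9),Taxon 3)),Taxon 4),Taxon 6).
Taxon 9 and Taxon 2 share a more recent common ancestor with each other than either does with Taxon 4, so Taxon 4 is the least closely related of the three.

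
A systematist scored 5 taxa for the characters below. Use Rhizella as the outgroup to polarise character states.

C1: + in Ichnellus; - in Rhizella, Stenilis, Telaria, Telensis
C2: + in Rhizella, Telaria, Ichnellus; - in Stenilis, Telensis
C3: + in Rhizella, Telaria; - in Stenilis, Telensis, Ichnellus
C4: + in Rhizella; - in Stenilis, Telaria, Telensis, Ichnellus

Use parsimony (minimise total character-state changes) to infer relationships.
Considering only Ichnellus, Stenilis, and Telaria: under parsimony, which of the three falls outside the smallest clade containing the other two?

Telaria

Character polarity is set by the outgroup: the derived state is whichever differs from the outgroup's state, so for C2, C3, C4 the derived state is '-', and for the remaining characters it is '+'.
C1: derived state '+' in Ichnellus only — an autapomorphy, so it tells us nothing about relationships among taxa.
C2 (derived state '-') is shared by Stenilis and Telensis — a synapomorphy uniting that clade.
Only Ichnellus, Stenilis, and Telensis show the derived state '-' for C3, supporting them as a clade.
C4 (derived state '-') is shared by all ingroup taxa — unites the whole ingroup.
Most parsimonious ingroup topology: (((Stenilis,Telensis),Ichnellus),Telaria).
Stenilis and Ichnellus share a more recent common ancestor with each other than either does with Telaria, so Telaria is the least closely related of the three.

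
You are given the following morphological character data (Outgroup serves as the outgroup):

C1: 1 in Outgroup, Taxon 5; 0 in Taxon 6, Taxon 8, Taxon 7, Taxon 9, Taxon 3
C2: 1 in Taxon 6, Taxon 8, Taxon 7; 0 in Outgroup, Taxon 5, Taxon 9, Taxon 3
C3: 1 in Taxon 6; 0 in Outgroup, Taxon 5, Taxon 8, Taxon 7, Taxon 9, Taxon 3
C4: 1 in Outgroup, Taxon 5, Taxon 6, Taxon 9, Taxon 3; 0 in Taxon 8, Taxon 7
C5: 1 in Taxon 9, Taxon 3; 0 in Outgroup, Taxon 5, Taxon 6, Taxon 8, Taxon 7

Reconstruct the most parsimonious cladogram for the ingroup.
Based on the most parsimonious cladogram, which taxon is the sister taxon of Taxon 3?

Character polarity is set by the outgroup: the derived state is whichever differs from the outgroup's state, so for C1, C4 the derived state is '0', and for the remaining characters it is '1'.
C1 (derived state '0') is shared by Taxon 3, Taxon 6, Taxon 7, Taxon 8, and Taxon 9 — a synapomorphy uniting that clade.
Only Taxon 6, Taxon 7, and Taxon 8 show the derived state '1' for C2, supporting them as a clade.
C3 (derived state '1') is unique to Taxon 6 (autapomorphy; uninformative for grouping).
C4 (derived state '0') is shared by Taxon 7 and Taxon 8 — a synapomorphy uniting that clade.
Only Taxon 3 and Taxon 9 show the derived state '1' for C5, supporting them as a clade.
Most parsimonious ingroup topology: (Taxon 5,((Taxon 6,(Taxon 8,Taxon 7)),(Taxon 9,Taxon 3))).
Taxon 3 and Taxon 9 form a cherry on this tree, so they are sister taxa.

Taxon 9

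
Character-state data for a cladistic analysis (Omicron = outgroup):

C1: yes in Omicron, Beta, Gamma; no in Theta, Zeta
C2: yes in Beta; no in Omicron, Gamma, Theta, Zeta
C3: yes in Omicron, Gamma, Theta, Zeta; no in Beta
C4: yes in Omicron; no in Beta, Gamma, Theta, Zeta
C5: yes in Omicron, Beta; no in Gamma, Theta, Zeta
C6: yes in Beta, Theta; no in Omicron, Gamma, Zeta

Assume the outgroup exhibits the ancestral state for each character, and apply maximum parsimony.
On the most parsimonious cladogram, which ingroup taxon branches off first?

Character polarity is set by the outgroup: the derived state is whichever differs from the outgroup's state, so for C1, C3, C4, C5 the derived state is 'no', and for the remaining characters it is 'yes'.
Only Theta and Zeta show the derived state 'no' for C1, supporting them as a clade.
C2 (derived state 'yes') is unique to Beta (autapomorphy; uninformative for grouping).
C3 (derived state 'no') is unique to Beta (autapomorphy; uninformative for grouping).
All ingroup taxa share the derived state 'no' for C4; it defines the ingroup but does not resolve relationships within it.
C5 (derived state 'no') is shared by Gamma, Theta, and Zeta — a synapomorphy uniting that clade.
C6 groups Beta and Theta, which is incompatible with the clades supported by the remaining characters; treating it as convergent (homoplasy) costs fewer steps than any alternative tree.
Most parsimonious ingroup topology: (Beta,(Gamma,(Theta,Zeta))).
Beta is sister to the clade containing all other ingroup taxa, so it is the earliest-diverging (most basal) ingroup lineage.

Beta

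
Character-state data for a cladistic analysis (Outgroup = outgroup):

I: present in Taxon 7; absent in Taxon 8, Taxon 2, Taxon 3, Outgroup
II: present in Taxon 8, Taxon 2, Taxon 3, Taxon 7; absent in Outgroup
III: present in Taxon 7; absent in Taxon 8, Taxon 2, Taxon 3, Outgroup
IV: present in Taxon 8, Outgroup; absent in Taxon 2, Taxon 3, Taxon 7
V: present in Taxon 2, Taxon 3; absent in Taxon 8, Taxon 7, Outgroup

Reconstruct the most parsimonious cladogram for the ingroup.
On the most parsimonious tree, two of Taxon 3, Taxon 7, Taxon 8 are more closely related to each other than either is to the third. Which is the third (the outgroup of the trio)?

Taxon 8

Character polarity is set by the outgroup: the derived state is whichever differs from the outgroup's state, so for IV the derived state is 'absent', and for the remaining characters it is 'present'.
I: derived state 'present' in Taxon 7 only — an autapomorphy, so it tells us nothing about relationships among taxa.
II (derived state 'present') is shared by all ingroup taxa — unites the whole ingroup.
III: derived state 'present' in Taxon 7 only — an autapomorphy, so it tells us nothing about relationships among taxa.
IV (derived state 'absent') is shared by Taxon 2, Taxon 3, and Taxon 7 — a synapomorphy uniting that clade.
V (derived state 'present') is shared by Taxon 2 and Taxon 3 — a synapomorphy uniting that clade.
Most parsimonious ingroup topology: (((Taxon 3,Taxon 2),Taxon 7),Taxon 8).
Taxon 3 and Taxon 7 share a more recent common ancestor with each other than either does with Taxon 8, so Taxon 8 is the least closely related of the three.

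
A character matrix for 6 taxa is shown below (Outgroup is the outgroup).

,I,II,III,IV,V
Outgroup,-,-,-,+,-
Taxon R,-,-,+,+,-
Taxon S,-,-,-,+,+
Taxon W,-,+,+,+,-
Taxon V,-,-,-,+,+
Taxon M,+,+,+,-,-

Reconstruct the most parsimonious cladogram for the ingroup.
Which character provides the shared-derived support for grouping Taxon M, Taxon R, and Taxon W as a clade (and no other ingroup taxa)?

III

Character polarity is set by the outgroup: the derived state is whichever differs from the outgroup's state, so for IV the derived state is '-', and for the remaining characters it is '+'.
I (derived state '+') is unique to Taxon M (autapomorphy; uninformative for grouping).
Only Taxon M and Taxon W show the derived state '+' for II, supporting them as a clade.
III (derived state '+') is shared by Taxon M, Taxon R, and Taxon W — a synapomorphy uniting that clade.
IV: derived state '-' in Taxon M only — an autapomorphy, so it tells us nothing about relationships among taxa.
V: derived state '+' in Taxon S and Taxon V only — synapomorphy for {Taxon S, Taxon V}.
Most parsimonious ingroup topology: ((Taxon R,(Taxon W,Taxon M)),(Taxon S,Taxon V)).
The clade {Taxon M, Taxon R, Taxon W} is supported by III: its derived state '+' occurs in exactly those taxa and in no other taxon (including the outgroup).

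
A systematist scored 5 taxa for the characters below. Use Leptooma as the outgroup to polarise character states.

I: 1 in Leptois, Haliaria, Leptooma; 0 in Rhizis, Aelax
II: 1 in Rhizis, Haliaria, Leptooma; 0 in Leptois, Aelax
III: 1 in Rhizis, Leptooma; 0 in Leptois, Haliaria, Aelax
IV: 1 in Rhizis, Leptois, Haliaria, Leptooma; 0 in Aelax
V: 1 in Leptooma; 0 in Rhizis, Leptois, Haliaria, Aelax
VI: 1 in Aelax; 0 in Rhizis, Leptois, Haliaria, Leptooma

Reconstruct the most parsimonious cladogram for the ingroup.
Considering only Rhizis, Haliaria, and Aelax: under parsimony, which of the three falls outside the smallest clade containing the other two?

Rhizis

Character polarity is set by the outgroup: the derived state is whichever differs from the outgroup's state, so for I, II, III, IV, V the derived state is '0', and for the remaining characters it is '1'.
I groups Aelax and Rhizis, which is incompatible with the clades supported by the remaining characters; treating it as convergent (homoplasy) costs fewer steps than any alternative tree.
II (derived state '0') is shared by Aelax and Leptois — a synapomorphy uniting that clade.
Only Aelax, Haliaria, and Leptois show the derived state '0' for III, supporting them as a clade.
IV (derived state '0') is unique to Aelax (autapomorphy; uninformative for grouping).
All ingroup taxa share the derived state '0' for V; it defines the ingroup but does not resolve relationships within it.
VI (derived state '1') is unique to Aelax (autapomorphy; uninformative for grouping).
Most parsimonious ingroup topology: ((Haliaria,(Aelax,Leptois)),Rhizis).
Aelax and Haliaria share a more recent common ancestor with each other than either does with Rhizis, so Rhizis is the least closely related of the three.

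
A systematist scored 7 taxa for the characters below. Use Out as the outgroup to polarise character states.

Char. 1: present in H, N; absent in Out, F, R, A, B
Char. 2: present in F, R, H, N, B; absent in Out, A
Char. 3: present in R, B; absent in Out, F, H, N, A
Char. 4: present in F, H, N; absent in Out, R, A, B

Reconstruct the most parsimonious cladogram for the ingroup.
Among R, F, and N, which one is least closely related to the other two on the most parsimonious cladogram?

R

The outgroup has state 'absent' for every character, so 'present' is the derived state throughout.
Char. 1 (derived state 'present') is shared by H and N — a synapomorphy uniting that clade.
Only B, F, H, N, and R show the derived state 'present' for Char. 2, supporting them as a clade.
Char. 3: derived state 'present' in B and R only — synapomorphy for {B, R}.
Only F, H, and N show the derived state 'present' for Char. 4, supporting them as a clade.
Most parsimonious ingroup topology: (((F,(H,N)),(R,B)),A).
N and F share a more recent common ancestor with each other than either does with R, so R is the least closely related of the three.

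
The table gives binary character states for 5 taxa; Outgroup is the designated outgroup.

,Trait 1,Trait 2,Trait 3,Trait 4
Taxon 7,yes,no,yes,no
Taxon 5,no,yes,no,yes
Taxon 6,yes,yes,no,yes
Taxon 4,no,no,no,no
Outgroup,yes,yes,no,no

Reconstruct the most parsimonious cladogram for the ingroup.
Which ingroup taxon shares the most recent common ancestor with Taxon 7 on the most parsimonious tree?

Taxon 4

Character polarity is set by the outgroup: the derived state is whichever differs from the outgroup's state, so for Trait 1, Trait 2 the derived state is 'no', and for the remaining characters it is 'yes'.
Trait 1 groups Taxon 4 and Taxon 5, which is incompatible with the clades supported by the remaining characters; treating it as convergent (homoplasy) costs fewer steps than any alternative tree.
Trait 2: derived state 'no' in Taxon 4 and Taxon 7 only — synapomorphy for {Taxon 4, Taxon 7}.
Trait 3: derived state 'yes' in Taxon 7 only — an autapomorphy, so it tells us nothing about relationships among taxa.
Trait 4: derived state 'yes' in Taxon 5 and Taxon 6 only — synapomorphy for {Taxon 5, Taxon 6}.
Most parsimonious ingroup topology: ((Taxon 7,Taxon 4),(Taxon 6,Taxon 5)).
Taxon 7 and Taxon 4 form a cherry on this tree, so they are sister taxa.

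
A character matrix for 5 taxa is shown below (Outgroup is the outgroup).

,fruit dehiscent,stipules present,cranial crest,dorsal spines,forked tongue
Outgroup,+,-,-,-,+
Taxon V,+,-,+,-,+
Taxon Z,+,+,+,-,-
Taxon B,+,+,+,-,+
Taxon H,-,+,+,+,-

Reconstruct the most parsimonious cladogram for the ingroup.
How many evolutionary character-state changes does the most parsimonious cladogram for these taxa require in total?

5

Character polarity is set by the outgroup: the derived state is whichever differs from the outgroup's state, so for fruit dehiscent, forked tongue the derived state is '-', and for the remaining characters it is '+'.
fruit dehiscent: derived state '-' in Taxon H only — an autapomorphy, so it tells us nothing about relationships among taxa.
Only Taxon B, Taxon H, and Taxon Z show the derived state '+' for stipules present, supporting them as a clade.
All ingroup taxa share the derived state '+' for cranial crest; it defines the ingroup but does not resolve relationships within it.
dorsal spines (derived state '+') is unique to Taxon H (autapomorphy; uninformative for grouping).
Only Taxon H and Taxon Z show the derived state '-' for forked tongue, supporting them as a clade.
Most parsimonious ingroup topology: (Taxon V,((Taxon Z,Taxon H),Taxon B)).
Changes per character on this tree: fruit dehiscent: 1; stipules present: 1; cranial crest: 1; dorsal spines: 1; forked tongue: 1.
Total = 5.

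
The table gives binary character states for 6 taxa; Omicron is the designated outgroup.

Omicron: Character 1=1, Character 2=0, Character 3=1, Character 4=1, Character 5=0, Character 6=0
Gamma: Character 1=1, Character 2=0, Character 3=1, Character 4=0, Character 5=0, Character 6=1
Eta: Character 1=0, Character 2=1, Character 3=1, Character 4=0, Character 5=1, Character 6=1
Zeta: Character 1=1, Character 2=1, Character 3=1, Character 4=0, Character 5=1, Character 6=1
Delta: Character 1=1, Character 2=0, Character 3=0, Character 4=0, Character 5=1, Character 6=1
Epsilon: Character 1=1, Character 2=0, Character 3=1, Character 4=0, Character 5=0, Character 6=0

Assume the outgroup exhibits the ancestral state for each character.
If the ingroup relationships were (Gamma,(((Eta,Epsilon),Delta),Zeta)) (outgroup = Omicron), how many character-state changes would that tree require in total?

Map each character onto (Gamma,(((Eta,Epsilon),Delta),Zeta)) (rooted by Omicron) and count the minimum state changes it requires (Fitch parsimony):
Character 1: 1; Character 2: 2; Character 3: 1; Character 4: 1; Character 5: 2; Character 6: 2.
Total tree length = 9.

9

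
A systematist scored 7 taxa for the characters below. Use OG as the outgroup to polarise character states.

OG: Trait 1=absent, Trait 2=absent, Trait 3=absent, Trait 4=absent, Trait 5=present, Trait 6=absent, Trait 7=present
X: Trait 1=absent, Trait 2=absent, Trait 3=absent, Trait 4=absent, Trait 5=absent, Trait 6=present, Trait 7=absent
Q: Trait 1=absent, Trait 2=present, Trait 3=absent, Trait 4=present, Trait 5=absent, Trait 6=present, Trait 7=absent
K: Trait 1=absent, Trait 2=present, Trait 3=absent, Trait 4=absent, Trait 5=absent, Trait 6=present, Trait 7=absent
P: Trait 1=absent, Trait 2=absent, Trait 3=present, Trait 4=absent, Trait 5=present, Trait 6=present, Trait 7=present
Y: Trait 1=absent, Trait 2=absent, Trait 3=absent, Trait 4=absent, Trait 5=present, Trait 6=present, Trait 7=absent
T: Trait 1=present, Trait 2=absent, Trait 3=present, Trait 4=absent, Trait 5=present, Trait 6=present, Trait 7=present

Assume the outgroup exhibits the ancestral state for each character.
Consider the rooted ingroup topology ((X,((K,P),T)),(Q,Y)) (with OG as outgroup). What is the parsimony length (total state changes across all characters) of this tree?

13

Map each character onto ((X,((K,P),T)),(Q,Y)) (rooted by OG) and count the minimum state changes it requires (Fitch parsimony):
Trait 1: 1; Trait 2: 2; Trait 3: 2; Trait 4: 1; Trait 5: 3; Trait 6: 1; Trait 7: 3.
Total tree length = 13.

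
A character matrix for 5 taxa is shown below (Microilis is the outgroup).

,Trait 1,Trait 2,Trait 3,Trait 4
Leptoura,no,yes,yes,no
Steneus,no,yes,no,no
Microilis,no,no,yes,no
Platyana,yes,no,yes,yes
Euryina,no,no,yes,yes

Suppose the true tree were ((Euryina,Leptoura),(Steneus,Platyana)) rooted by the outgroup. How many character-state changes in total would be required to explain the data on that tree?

Map each character onto ((Euryina,Leptoura),(Steneus,Platyana)) (rooted by Microilis) and count the minimum state changes it requires (Fitch parsimony):
Trait 1: 1; Trait 2: 2; Trait 3: 1; Trait 4: 2.
Total tree length = 6.

6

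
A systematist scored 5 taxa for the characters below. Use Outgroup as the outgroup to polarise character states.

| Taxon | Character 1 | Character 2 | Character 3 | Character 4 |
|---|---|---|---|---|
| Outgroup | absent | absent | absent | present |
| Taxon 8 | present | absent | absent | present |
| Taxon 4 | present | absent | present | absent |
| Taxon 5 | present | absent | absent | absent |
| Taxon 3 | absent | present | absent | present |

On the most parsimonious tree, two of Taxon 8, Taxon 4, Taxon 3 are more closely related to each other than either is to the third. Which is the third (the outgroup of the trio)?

Character polarity is set by the outgroup: the derived state is whichever differs from the outgroup's state, so for Character 4 the derived state is 'absent', and for the remaining characters it is 'present'.
Only Taxon 4, Taxon 5, and Taxon 8 show the derived state 'present' for Character 1, supporting them as a clade.
Character 2: derived state 'present' in Taxon 3 only — an autapomorphy, so it tells us nothing about relationships among taxa.
Character 3: derived state 'present' in Taxon 4 only — an autapomorphy, so it tells us nothing about relationships among taxa.
Character 4: derived state 'absent' in Taxon 4 and Taxon 5 only — synapomorphy for {Taxon 4, Taxon 5}.
Most parsimonious ingroup topology: ((Taxon 8,(Taxon 4,Taxon 5)),Taxon 3).
Taxon 4 and Taxon 8 share a more recent common ancestor with each other than either does with Taxon 3, so Taxon 3 is the least closely related of the three.

Taxon 3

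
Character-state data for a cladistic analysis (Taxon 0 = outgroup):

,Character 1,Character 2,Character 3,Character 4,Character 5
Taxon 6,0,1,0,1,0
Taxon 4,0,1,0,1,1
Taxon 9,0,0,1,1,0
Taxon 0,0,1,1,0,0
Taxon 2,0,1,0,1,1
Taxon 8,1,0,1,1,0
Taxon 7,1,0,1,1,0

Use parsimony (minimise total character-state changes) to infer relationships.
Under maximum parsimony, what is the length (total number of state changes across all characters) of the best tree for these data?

Character polarity is set by the outgroup: the derived state is whichever differs from the outgroup's state, so for Character 2, Character 3 the derived state is '0', and for the remaining characters it is '1'.
Character 1: derived state '1' in Taxon 7 and Taxon 8 only — synapomorphy for {Taxon 7, Taxon 8}.
Character 2 (derived state '0') is shared by Taxon 7, Taxon 8, and Taxon 9 — a synapomorphy uniting that clade.
Only Taxon 2, Taxon 4, and Taxon 6 show the derived state '0' for Character 3, supporting them as a clade.
Character 4 (derived state '1') is shared by all ingroup taxa — unites the whole ingroup.
Character 5: derived state '1' in Taxon 2 and Taxon 4 only — synapomorphy for {Taxon 2, Taxon 4}.
Most parsimonious ingroup topology: (((Taxon 7,Taxon 8),Taxon 9),(Taxon 6,(Taxon 4,Taxon 2))).
Changes per character on this tree: Character 1: 1; Character 2: 1; Character 3: 1; Character 4: 1; Character 5: 1.
Total = 5.

5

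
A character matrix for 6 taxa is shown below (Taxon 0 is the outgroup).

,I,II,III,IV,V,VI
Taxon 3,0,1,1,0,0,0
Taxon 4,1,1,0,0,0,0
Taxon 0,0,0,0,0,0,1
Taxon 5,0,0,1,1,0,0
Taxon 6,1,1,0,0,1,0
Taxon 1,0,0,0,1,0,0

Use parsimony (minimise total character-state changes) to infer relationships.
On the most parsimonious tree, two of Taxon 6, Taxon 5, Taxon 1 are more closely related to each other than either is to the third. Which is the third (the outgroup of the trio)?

Character polarity is set by the outgroup: the derived state is whichever differs from the outgroup's state, so for VI the derived state is '0', and for the remaining characters it is '1'.
Only Taxon 4 and Taxon 6 show the derived state '1' for I, supporting them as a clade.
II (derived state '1') is shared by Taxon 3, Taxon 4, and Taxon 6 — a synapomorphy uniting that clade.
III groups Taxon 3 and Taxon 5, which is incompatible with the clades supported by the remaining characters; treating it as convergent (homoplasy) costs fewer steps than any alternative tree.
IV: derived state '1' in Taxon 1 and Taxon 5 only — synapomorphy for {Taxon 1, Taxon 5}.
V (derived state '1') is unique to Taxon 6 (autapomorphy; uninformative for grouping).
VI (derived state '0') is shared by all ingroup taxa — unites the whole ingroup.
Most parsimonious ingroup topology: ((Taxon 5,Taxon 1),((Taxon 4,Taxon 6),Taxon 3)).
Taxon 5 and Taxon 1 share a more recent common ancestor with each other than either does with Taxon 6, so Taxon 6 is the least closely related of the three.

Taxon 6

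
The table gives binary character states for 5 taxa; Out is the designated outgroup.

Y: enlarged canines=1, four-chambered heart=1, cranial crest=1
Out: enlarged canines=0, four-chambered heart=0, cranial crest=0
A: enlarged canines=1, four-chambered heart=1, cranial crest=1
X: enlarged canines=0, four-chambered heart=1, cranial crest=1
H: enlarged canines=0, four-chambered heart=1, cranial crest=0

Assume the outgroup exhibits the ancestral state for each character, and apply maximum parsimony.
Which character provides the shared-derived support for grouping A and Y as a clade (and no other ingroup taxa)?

The outgroup has state '0' for every character, so '1' is the derived state throughout.
Only A and Y show the derived state '1' for enlarged canines, supporting them as a clade.
four-chambered heart (derived state '1') is shared by all ingroup taxa — unites the whole ingroup.
Only A, X, and Y show the derived state '1' for cranial crest, supporting them as a clade.
Most parsimonious ingroup topology: (H,(X,(A,Y))).
The clade {A, Y} is supported by enlarged canines: its derived state '1' occurs in exactly those taxa and in no other taxon (including the outgroup).

enlarged canines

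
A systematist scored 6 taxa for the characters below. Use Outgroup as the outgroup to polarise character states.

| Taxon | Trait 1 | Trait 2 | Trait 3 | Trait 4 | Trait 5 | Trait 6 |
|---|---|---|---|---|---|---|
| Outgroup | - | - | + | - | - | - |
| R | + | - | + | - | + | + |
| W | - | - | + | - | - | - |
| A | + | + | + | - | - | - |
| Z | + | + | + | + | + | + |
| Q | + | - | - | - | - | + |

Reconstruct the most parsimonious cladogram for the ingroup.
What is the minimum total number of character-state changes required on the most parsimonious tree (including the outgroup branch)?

7

Character polarity is set by the outgroup: the derived state is whichever differs from the outgroup's state, so for Trait 3 the derived state is '-', and for the remaining characters it is '+'.
Trait 1: derived state '+' in A, Q, R, and Z only — synapomorphy for {A, Q, R, Z}.
Trait 2 groups A and Z, which is incompatible with the clades supported by the remaining characters; treating it as convergent (homoplasy) costs fewer steps than any alternative tree.
Trait 3: derived state '-' in Q only — an autapomorphy, so it tells us nothing about relationships among taxa.
Trait 4 (derived state '+') is unique to Z (autapomorphy; uninformative for grouping).
Only R and Z show the derived state '+' for Trait 5, supporting them as a clade.
Only Q, R, and Z show the derived state '+' for Trait 6, supporting them as a clade.
Most parsimonious ingroup topology: ((((R,Z),Q),A),W).
Changes per character on this tree: Trait 1: 1; Trait 2: 2; Trait 3: 1; Trait 4: 1; Trait 5: 1; Trait 6: 1.
Total = 7.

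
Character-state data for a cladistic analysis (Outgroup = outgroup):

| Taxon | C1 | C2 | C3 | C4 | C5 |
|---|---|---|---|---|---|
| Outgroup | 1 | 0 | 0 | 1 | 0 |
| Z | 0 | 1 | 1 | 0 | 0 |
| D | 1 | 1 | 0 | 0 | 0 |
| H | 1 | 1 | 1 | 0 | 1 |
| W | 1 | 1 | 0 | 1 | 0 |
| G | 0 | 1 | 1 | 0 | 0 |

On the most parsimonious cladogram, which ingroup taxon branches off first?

W

Character polarity is set by the outgroup: the derived state is whichever differs from the outgroup's state, so for C1, C4 the derived state is '0', and for the remaining characters it is '1'.
Only G and Z show the derived state '0' for C1, supporting them as a clade.
All ingroup taxa share the derived state '1' for C2; it defines the ingroup but does not resolve relationships within it.
Only G, H, and Z show the derived state '1' for C3, supporting them as a clade.
Only D, G, H, and Z show the derived state '0' for C4, supporting them as a clade.
C5: derived state '1' in H only — an autapomorphy, so it tells us nothing about relationships among taxa.
Most parsimonious ingroup topology: ((((Z,G),H),D),W).
W is sister to the clade containing all other ingroup taxa, so it is the earliest-diverging (most basal) ingroup lineage.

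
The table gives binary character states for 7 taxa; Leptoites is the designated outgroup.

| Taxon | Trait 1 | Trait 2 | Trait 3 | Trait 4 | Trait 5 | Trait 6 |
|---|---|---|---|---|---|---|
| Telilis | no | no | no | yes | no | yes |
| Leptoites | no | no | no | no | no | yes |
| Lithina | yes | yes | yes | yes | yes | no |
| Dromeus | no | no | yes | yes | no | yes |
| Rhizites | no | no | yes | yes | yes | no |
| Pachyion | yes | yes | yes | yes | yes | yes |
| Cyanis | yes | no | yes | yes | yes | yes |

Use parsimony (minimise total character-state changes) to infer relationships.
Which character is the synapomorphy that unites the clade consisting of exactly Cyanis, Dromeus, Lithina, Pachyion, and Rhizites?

Trait 3

Character polarity is set by the outgroup: the derived state is whichever differs from the outgroup's state, so for Trait 6 the derived state is 'no', and for the remaining characters it is 'yes'.
Trait 1: derived state 'yes' in Cyanis, Lithina, and Pachyion only — synapomorphy for {Cyanis, Lithina, Pachyion}.
Trait 2: derived state 'yes' in Lithina and Pachyion only — synapomorphy for {Lithina, Pachyion}.
Trait 3 (derived state 'yes') is shared by Cyanis, Dromeus, Lithina, Pachyion, and Rhizites — a synapomorphy uniting that clade.
All ingroup taxa share the derived state 'yes' for Trait 4; it defines the ingroup but does not resolve relationships within it.
Trait 5: derived state 'yes' in Cyanis, Lithina, Pachyion, and Rhizites only — synapomorphy for {Cyanis, Lithina, Pachyion, Rhizites}.
Trait 6 (state 'no') occurs in Lithina and Rhizites but conflicts with the nesting implied by the other characters — most parsimoniously interpreted as homoplasy.
Most parsimonious ingroup topology: (((((Lithina,Pachyion),Cyanis),Rhizites),Dromeus),Telilis).
The clade {Cyanis, Dromeus, Lithina, Pachyion, Rhizites} is supported by Trait 3: its derived state 'yes' occurs in exactly those taxa and in no other taxon (including the outgroup).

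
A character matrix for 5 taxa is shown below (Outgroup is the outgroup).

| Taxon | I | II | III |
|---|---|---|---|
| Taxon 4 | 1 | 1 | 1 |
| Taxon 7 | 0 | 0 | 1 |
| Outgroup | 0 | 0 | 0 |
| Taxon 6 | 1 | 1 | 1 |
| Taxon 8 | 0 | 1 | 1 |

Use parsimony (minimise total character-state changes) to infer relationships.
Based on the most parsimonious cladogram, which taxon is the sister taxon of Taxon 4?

The outgroup has state '0' for every character, so '1' is the derived state throughout.
I (derived state '1') is shared by Taxon 4 and Taxon 6 — a synapomorphy uniting that clade.
II (derived state '1') is shared by Taxon 4, Taxon 6, and Taxon 8 — a synapomorphy uniting that clade.
All ingroup taxa share the derived state '1' for III; it defines the ingroup but does not resolve relationships within it.
Most parsimonious ingroup topology: (Taxon 7,((Taxon 4,Taxon 6),Taxon 8)).
Taxon 4 and Taxon 6 form a cherry on this tree, so they are sister taxa.

Taxon 6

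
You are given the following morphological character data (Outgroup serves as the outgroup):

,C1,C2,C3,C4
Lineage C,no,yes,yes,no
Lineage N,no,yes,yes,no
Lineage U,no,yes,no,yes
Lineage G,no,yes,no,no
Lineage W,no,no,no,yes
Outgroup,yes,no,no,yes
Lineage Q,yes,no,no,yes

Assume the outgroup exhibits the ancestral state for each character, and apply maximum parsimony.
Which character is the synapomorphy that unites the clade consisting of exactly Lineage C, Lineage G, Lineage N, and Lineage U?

C2

Character polarity is set by the outgroup: the derived state is whichever differs from the outgroup's state, so for C1, C4 the derived state is 'no', and for the remaining characters it is 'yes'.
C1 (derived state 'no') is shared by Lineage C, Lineage G, Lineage N, Lineage U, and Lineage W — a synapomorphy uniting that clade.
C2 (derived state 'yes') is shared by Lineage C, Lineage G, Lineage N, and Lineage U — a synapomorphy uniting that clade.
C3 (derived state 'yes') is shared by Lineage C and Lineage N — a synapomorphy uniting that clade.
C4: derived state 'no' in Lineage C, Lineage G, and Lineage N only — synapomorphy for {Lineage C, Lineage G, Lineage N}.
Most parsimonious ingroup topology: ((Lineage W,(Lineage U,((Lineage N,Lineage C),Lineage G))),Lineage Q).
The clade {Lineage C, Lineage G, Lineage N, Lineage U} is supported by C2: its derived state 'yes' occurs in exactly those taxa and in no other taxon (including the outgroup).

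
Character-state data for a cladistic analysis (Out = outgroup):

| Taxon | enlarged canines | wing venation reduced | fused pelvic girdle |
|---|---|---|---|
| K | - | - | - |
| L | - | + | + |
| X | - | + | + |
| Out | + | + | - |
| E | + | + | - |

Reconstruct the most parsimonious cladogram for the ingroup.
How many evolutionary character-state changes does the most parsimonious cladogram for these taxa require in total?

3

Character polarity is set by the outgroup: the derived state is whichever differs from the outgroup's state, so for enlarged canines, wing venation reduced the derived state is '-', and for the remaining characters it is '+'.
Only K, L, and X show the derived state '-' for enlarged canines, supporting them as a clade.
wing venation reduced (derived state '-') is unique to K (autapomorphy; uninformative for grouping).
Only L and X show the derived state '+' for fused pelvic girdle, supporting them as a clade.
Most parsimonious ingroup topology: (((L,X),K),E).
Changes per character on this tree: enlarged canines: 1; wing venation reduced: 1; fused pelvic girdle: 1.
Total = 3.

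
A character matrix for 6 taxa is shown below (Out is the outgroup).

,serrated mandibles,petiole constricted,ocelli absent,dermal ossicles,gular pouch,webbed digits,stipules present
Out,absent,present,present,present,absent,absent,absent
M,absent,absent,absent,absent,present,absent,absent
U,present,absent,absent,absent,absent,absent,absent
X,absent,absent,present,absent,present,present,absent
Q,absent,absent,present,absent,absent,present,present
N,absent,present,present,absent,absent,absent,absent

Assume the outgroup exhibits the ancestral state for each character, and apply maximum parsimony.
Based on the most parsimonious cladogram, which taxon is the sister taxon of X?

Character polarity is set by the outgroup: the derived state is whichever differs from the outgroup's state, so for petiole constricted, ocelli absent, dermal ossicles the derived state is 'absent', and for the remaining characters it is 'present'.
serrated mandibles: derived state 'present' in U only — an autapomorphy, so it tells us nothing about relationships among taxa.
petiole constricted (derived state 'absent') is shared by M, Q, U, and X — a synapomorphy uniting that clade.
Only M and U show the derived state 'absent' for ocelli absent, supporting them as a clade.
All ingroup taxa share the derived state 'absent' for dermal ossicles; it defines the ingroup but does not resolve relationships within it.
gular pouch (state 'present') occurs in M and X but conflicts with the nesting implied by the other characters — most parsimoniously interpreted as homoplasy.
Only Q and X show the derived state 'present' for webbed digits, supporting them as a clade.
stipules present: derived state 'present' in Q only — an autapomorphy, so it tells us nothing about relationships among taxa.
Most parsimonious ingroup topology: (((M,U),(X,Q)),N).
X and Q form a cherry on this tree, so they are sister taxa.

Q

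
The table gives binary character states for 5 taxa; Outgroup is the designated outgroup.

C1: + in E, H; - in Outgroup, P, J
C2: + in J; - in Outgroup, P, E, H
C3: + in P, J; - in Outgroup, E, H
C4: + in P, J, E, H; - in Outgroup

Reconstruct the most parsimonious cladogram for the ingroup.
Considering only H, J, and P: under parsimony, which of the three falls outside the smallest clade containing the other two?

The outgroup has state '-' for every character, so '+' is the derived state throughout.
Only E and H show the derived state '+' for C1, supporting them as a clade.
C2 (derived state '+') is unique to J (autapomorphy; uninformative for grouping).
Only J and P show the derived state '+' for C3, supporting them as a clade.
C4 (derived state '+') is shared by all ingroup taxa — unites the whole ingroup.
Most parsimonious ingroup topology: ((P,J),(E,H)).
J and P share a more recent common ancestor with each other than either does with H, so H is the least closely related of the three.

H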